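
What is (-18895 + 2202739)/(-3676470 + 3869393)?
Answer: 2183844/192923 ≈ 11.320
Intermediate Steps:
(-18895 + 2202739)/(-3676470 + 3869393) = 2183844/192923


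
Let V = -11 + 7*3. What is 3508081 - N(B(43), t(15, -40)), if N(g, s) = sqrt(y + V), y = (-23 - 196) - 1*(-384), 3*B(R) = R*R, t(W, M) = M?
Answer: 3508081 - 5*sqrt(7) ≈ 3.5081e+6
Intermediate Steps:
B(R) = R**2/3 (B(R) = (R*R)/3 = R**2/3)
y = 165 (y = -219 + 384 = 165)
V = 10 (V = -11 + 21 = 10)
N(g, s) = 5*sqrt(7) (N(g, s) = sqrt(165 + 10) = sqrt(175) = 5*sqrt(7))
3508081 - N(B(43), t(15, -40)) = 3508081 - 5*sqrt(7)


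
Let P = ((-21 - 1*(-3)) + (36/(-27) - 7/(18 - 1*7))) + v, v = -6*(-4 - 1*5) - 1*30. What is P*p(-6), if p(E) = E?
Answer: -266/11 ≈ -24.182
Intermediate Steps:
v = 24 (v = -6*(-4 - 5) - 30 = -6*(-9) - 30 = 54 - 30 = 24)
P = 133/33 (P = ((-21 - 1*(-3)) + (36/(-27) - 7/(18 - 1*7))) + 24 = ((-21 + 3) + (36*(-1/27) - 7/(18 - 7))) + 24 = (-18 + (-4/3 - 7/11)) + 24 = (-18 - 65/33) + 24 = -659/33 + 24 = 133/33 ≈ 4.0303)
P*p(-6) = (133/33)*(-6) = -266/11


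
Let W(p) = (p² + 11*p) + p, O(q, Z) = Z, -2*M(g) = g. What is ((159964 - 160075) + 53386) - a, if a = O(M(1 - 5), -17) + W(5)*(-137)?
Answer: 64937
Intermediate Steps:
M(g) = -g/2
W(p) = p² + 12*p
a = -11662 (a = -17 + (5*(12 + 5))*(-137) = -17 + (5*17)*(-137) = -17 + 85*(-137) = -17 - 11645 = -11662)
((159964 - 160075) + 53386) - a = ((159964 - 160075) + 53386) - 1*(-11662) = (-111 + 53386) + 11662 = 53275 + 11662 = 64937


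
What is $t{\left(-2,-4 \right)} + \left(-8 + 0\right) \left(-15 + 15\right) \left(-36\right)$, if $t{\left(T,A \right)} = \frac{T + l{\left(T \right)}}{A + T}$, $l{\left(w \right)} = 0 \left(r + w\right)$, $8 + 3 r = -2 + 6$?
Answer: $\frac{1}{3} \approx 0.33333$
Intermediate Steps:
$r = - \frac{4}{3}$ ($r = - \frac{8}{3} + \frac{-2 + 6}{3} = - \frac{8}{3} + \frac{1}{3} \cdot 4 = - \frac{8}{3} + \frac{4}{3} = - \frac{4}{3} \approx -1.3333$)
$l{\left(w \right)} = 0$ ($l{\left(w \right)} = 0 \left(- \frac{4}{3} + w\right) = 0$)
$t{\left(T,A \right)} = \frac{T}{A + T}$ ($t{\left(T,A \right)} = \frac{T + 0}{A + T} = \frac{T}{A + T}$)
$t{\left(-2,-4 \right)} + \left(-8 + 0\right) \left(-15 + 15\right) \left(-36\right) = - \frac{2}{-4 - 2} + \left(-8 + 0\right) \left(-15 + 15\right) \left(-36\right) = - \frac{2}{-6} + \left(-8\right) 0 \left(-36\right) = \left(-2\right) \left(- \frac{1}{6}\right) + 0 \left(-36\right) = \frac{1}{3} + 0 = \frac{1}{3}$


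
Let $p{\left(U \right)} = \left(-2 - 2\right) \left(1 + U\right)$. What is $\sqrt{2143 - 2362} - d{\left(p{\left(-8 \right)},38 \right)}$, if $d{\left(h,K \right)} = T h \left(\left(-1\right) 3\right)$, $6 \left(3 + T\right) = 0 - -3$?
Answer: $-210 + i \sqrt{219} \approx -210.0 + 14.799 i$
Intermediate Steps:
$T = - \frac{5}{2}$ ($T = -3 + \frac{0 - -3}{6} = -3 + \frac{0 + 3}{6} = -3 + \frac{1}{6} \cdot 3 = -3 + \frac{1}{2} = - \frac{5}{2} \approx -2.5$)
$p{\left(U \right)} = -4 - 4 U$ ($p{\left(U \right)} = - 4 \left(1 + U\right) = -4 - 4 U$)
$d{\left(h,K \right)} = \frac{15 h}{2}$ ($d{\left(h,K \right)} = - \frac{5 h}{2} \left(\left(-1\right) 3\right) = - \frac{5 h}{2} \left(-3\right) = \frac{15 h}{2}$)
$\sqrt{2143 - 2362} - d{\left(p{\left(-8 \right)},38 \right)} = \sqrt{2143 - 2362} - \frac{15 \left(-4 - -32\right)}{2} = \sqrt{-219} - \frac{15 \left(-4 + 32\right)}{2} = i \sqrt{219} - \frac{15}{2} \cdot 28 = i \sqrt{219} - 210 = -210 + i \sqrt{219}$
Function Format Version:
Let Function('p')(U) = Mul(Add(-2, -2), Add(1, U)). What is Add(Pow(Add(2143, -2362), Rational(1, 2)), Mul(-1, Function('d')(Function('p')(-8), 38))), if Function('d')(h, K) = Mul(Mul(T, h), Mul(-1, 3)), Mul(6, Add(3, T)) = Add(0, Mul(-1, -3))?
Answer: Add(-210, Mul(I, Pow(219, Rational(1, 2)))) ≈ Add(-210.00, Mul(14.799, I))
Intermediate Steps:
T = Rational(-5, 2) (T = Add(-3, Mul(Rational(1, 6), Add(0, Mul(-1, -3)))) = Add(-3, Mul(Rational(1, 6), Add(0, 3))) = Add(-3, Mul(Rational(1, 6), 3)) = Add(-3, Rational(1, 2)) = Rational(-5, 2) ≈ -2.5000)
Function('p')(U) = Add(-4, Mul(-4, U)) (Function('p')(U) = Mul(-4, Add(1, U)) = Add(-4, Mul(-4, U)))
Function('d')(h, K) = Mul(Rational(15, 2), h) (Function('d')(h, K) = Mul(Mul(Rational(-5, 2), h), Mul(-1, 3)) = Mul(Mul(Rational(-5, 2), h), -3) = Mul(Rational(15, 2), h))
Add(Pow(Add(2143, -2362), Rational(1, 2)), Mul(-1, Function('d')(Function('p')(-8), 38))) = Add(Pow(Add(2143, -2362), Rational(1, 2)), Mul(-1, Mul(Rational(15, 2), Add(-4, Mul(-4, -8))))) = Add(Pow(-219, Rational(1, 2)), Mul(-1, Mul(Rational(15, 2), Add(-4, 32)))) = Add(Mul(I, Pow(219, Rational(1, 2))), Mul(-1, Mul(Rational(15, 2), 28))) = Add(Mul(I, Pow(219, Rational(1, 2))), Mul(-1, 210)) = Add(Mul(I, Pow(219, Rational(1, 2))), -210) = Add(-210, Mul(I, Pow(219, Rational(1, 2))))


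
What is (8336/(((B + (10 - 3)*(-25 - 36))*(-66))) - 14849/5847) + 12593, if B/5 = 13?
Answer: 48858119306/3880459 ≈ 12591.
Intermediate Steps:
B = 65 (B = 5*13 = 65)
(8336/(((B + (10 - 3)*(-25 - 36))*(-66))) - 14849/5847) + 12593 = (8336/(((65 + (10 - 3)*(-25 - 36))*(-66))) - 14849/5847) + 12593 = (8336/(((65 + 7*(-61))*(-66))) - 14849*1/5847) + 12593 = (8336/(((65 - 427)*(-66))) - 14849/5847) + 12593 = (8336/((-362*(-66))) - 14849/5847) + 12593 = (8336/23892 - 14849/5847) + 12593 = (8336*(1/23892) - 14849/5847) + 12593 = (2084/5973 - 14849/5847) + 12593 = -8500881/3880459 + 12593 = 48858119306/3880459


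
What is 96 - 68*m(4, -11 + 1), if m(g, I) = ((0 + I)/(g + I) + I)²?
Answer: -41636/9 ≈ -4626.2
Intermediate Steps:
m(g, I) = (I + I/(I + g))² (m(g, I) = (I/(I + g) + I)² = (I + I/(I + g))²)
96 - 68*m(4, -11 + 1) = 96 - 68*(-11 + 1)²*(1 + (-11 + 1) + 4)²/((-11 + 1) + 4)² = 96 - 68*(-10)²*(1 - 10 + 4)²/(-10 + 4)² = 96 - 6800*(-5)²/(-6)² = 96 - 6800*25/36 = 96 - 68*625/9 = 96 - 42500/9 = -41636/9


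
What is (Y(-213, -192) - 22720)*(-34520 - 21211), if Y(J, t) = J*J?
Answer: -1262251419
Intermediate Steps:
Y(J, t) = J²
(Y(-213, -192) - 22720)*(-34520 - 21211) = ((-213)² - 22720)*(-34520 - 21211) = (45369 - 22720)*(-55731) = 22649*(-55731) = -1262251419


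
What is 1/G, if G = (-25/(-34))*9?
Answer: 34/225 ≈ 0.15111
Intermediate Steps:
G = 225/34 (G = -1/34*(-25)*9 = (25/34)*9 = 225/34 ≈ 6.6176)
1/G = 1/(225/34) = 34/225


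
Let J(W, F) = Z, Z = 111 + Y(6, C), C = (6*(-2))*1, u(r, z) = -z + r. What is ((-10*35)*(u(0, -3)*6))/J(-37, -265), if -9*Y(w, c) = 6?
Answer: -18900/331 ≈ -57.100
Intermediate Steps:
u(r, z) = r - z
C = -12 (C = -12*1 = -12)
Y(w, c) = -⅔ (Y(w, c) = -⅑*6 = -⅔)
Z = 331/3 (Z = 111 - ⅔ = 331/3 ≈ 110.33)
J(W, F) = 331/3
((-10*35)*(u(0, -3)*6))/J(-37, -265) = ((-10*35)*((0 - 1*(-3))*6))/(331/3) = -350*(0 + 3)*6*(3/331) = -1050*6*(3/331) = -350*18*(3/331) = -6300*3/331 = -18900/331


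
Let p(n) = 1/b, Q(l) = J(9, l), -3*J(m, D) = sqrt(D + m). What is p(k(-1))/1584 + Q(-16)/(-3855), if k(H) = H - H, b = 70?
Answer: 1/110880 + I*sqrt(7)/11565 ≈ 9.0188e-6 + 0.00022877*I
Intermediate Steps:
J(m, D) = -sqrt(D + m)/3
k(H) = 0
Q(l) = -sqrt(9 + l)/3 (Q(l) = -sqrt(l + 9)/3 = -sqrt(9 + l)/3)
p(n) = 1/70
p(k(-1))/1584 + Q(-16)/(-3855) = (1/70)/1584 - sqrt(9 - 16)/3/(-3855) = (1/70)*(1/1584) - I*sqrt(7)/3*(-1/3855) = 1/110880 - I*sqrt(7)/3*(-1/3855) = 1/110880 + I*sqrt(7)/11565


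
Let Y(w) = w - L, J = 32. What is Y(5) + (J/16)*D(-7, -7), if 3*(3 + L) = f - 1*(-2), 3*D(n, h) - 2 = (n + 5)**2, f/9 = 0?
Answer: 34/3 ≈ 11.333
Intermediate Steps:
f = 0 (f = 9*0 = 0)
D(n, h) = 2/3 + (5 + n)**2/3 (D(n, h) = 2/3 + (n + 5)**2/3 = 2/3 + (5 + n)**2/3)
L = -7/3 (L = -3 + (0 - 1*(-2))/3 = -3 + (0 + 2)/3 = -3 + (1/3)*2 = -3 + 2/3 = -7/3 ≈ -2.3333)
Y(w) = 7/3 + w (Y(w) = w - 1*(-7/3) = w + 7/3 = 7/3 + w)
Y(5) + (J/16)*D(-7, -7) = (7/3 + 5) + (32/16)*(2/3 + (5 - 7)**2/3) = 22/3 + (32*(1/16))*(2/3 + (1/3)*(-2)**2) = 22/3 + 2*(2/3 + (1/3)*4) = 22/3 + 2*(2/3 + 4/3) = 22/3 + 2*2 = 22/3 + 4 = 34/3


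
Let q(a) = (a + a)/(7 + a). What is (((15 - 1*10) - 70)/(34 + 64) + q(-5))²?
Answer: 308025/9604 ≈ 32.073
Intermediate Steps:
q(a) = 2*a/(7 + a) (q(a) = (2*a)/(7 + a) = 2*a/(7 + a))
(((15 - 1*10) - 70)/(34 + 64) + q(-5))² = (((15 - 1*10) - 70)/(34 + 64) + 2*(-5)/(7 - 5))² = (((15 - 10) - 70)/98 + 2*(-5)/2)² = ((5 - 70)*(1/98) + 2*(-5)*(½))² = (-65*1/98 - 5)² = (-65/98 - 5)² = (-555/98)² = 308025/9604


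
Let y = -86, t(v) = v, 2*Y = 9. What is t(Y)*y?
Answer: -387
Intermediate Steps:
Y = 9/2 (Y = (½)*9 = 9/2 ≈ 4.5000)
t(Y)*y = (9/2)*(-86) = -387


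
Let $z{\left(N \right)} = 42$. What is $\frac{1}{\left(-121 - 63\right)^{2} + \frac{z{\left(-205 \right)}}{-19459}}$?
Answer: $\frac{19459}{658803862} \approx 2.9537 \cdot 10^{-5}$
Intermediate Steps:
$\frac{1}{\left(-121 - 63\right)^{2} + \frac{z{\left(-205 \right)}}{-19459}} = \frac{1}{\left(-121 - 63\right)^{2} + \frac{42}{-19459}} = \frac{1}{\left(-184\right)^{2} + 42 \left(- \frac{1}{19459}\right)} = \frac{1}{33856 - \frac{42}{19459}} = \frac{1}{\frac{658803862}{19459}} = \frac{19459}{658803862}$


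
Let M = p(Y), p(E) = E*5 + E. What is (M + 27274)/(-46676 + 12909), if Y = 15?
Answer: -27364/33767 ≈ -0.81038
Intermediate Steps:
p(E) = 6*E (p(E) = 5*E + E = 6*E)
M = 90 (M = 6*15 = 90)
(M + 27274)/(-46676 + 12909) = (90 + 27274)/(-46676 + 12909) = 27364/(-33767) = 27364*(-1/33767) = -27364/33767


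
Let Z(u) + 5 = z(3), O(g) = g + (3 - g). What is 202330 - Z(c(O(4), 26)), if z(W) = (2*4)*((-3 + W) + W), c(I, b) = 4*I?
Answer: 202311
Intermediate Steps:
O(g) = 3
z(W) = -24 + 16*W (z(W) = 8*(-3 + 2*W) = -24 + 16*W)
Z(u) = 19 (Z(u) = -5 + (-24 + 16*3) = -5 + (-24 + 48) = -5 + 24 = 19)
202330 - Z(c(O(4), 26)) = 202330 - 1*19 = 202330 - 19 = 202311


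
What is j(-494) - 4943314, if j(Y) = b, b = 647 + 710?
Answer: -4941957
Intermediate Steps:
b = 1357
j(Y) = 1357
j(-494) - 4943314 = 1357 - 4943314 = -4941957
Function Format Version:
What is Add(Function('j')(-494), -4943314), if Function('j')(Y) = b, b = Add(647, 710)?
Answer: -4941957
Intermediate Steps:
b = 1357
Function('j')(Y) = 1357
Add(Function('j')(-494), -4943314) = Add(1357, -4943314) = -4941957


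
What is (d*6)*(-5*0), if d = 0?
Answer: 0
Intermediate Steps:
(d*6)*(-5*0) = (0*6)*(-5*0) = 0*0 = 0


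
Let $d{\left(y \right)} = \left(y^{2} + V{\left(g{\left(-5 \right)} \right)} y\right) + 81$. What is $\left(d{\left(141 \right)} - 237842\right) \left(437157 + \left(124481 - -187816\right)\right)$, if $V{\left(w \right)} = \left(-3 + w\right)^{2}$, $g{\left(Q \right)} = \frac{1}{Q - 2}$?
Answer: $- \frac{7950115099704}{49} \approx -1.6225 \cdot 10^{11}$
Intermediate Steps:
$g{\left(Q \right)} = \frac{1}{-2 + Q}$
$d{\left(y \right)} = 81 + y^{2} + \frac{484 y}{49}$ ($d{\left(y \right)} = \left(y^{2} + \left(-3 + \frac{1}{-2 - 5}\right)^{2} y\right) + 81 = \left(y^{2} + \left(-3 + \frac{1}{-7}\right)^{2} y\right) + 81 = \left(y^{2} + \left(-3 - \frac{1}{7}\right)^{2} y\right) + 81 = \left(y^{2} + \left(- \frac{22}{7}\right)^{2} y\right) + 81 = \left(y^{2} + \frac{484 y}{49}\right) + 81 = 81 + y^{2} + \frac{484 y}{49}$)
$\left(d{\left(141 \right)} - 237842\right) \left(437157 + \left(124481 - -187816\right)\right) = \left(\left(81 + 141^{2} + \frac{484}{49} \cdot 141\right) - 237842\right) \left(437157 + \left(124481 - -187816\right)\right) = \left(\left(81 + 19881 + \frac{68244}{49}\right) - 237842\right) \left(437157 + \left(124481 + 187816\right)\right) = \left(\frac{1046382}{49} - 237842\right) \left(437157 + 312297\right) = \left(- \frac{10607876}{49}\right) 749454 = - \frac{7950115099704}{49}$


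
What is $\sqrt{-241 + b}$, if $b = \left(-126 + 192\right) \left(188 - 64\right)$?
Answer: $13 \sqrt{47} \approx 89.124$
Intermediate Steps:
$b = 8184$ ($b = 66 \cdot 124 = 8184$)
$\sqrt{-241 + b} = \sqrt{-241 + 8184} = \sqrt{7943} = 13 \sqrt{47}$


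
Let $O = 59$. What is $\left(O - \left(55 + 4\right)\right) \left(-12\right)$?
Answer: $0$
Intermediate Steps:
$\left(O - \left(55 + 4\right)\right) \left(-12\right) = \left(59 - \left(55 + 4\right)\right) \left(-12\right) = \left(59 - 59\right) \left(-12\right) = 0 \left(-12\right) = 0$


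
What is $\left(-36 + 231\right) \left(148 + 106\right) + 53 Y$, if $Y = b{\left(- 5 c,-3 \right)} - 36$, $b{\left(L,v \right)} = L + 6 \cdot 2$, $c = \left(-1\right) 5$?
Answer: $49583$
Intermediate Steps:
$c = -5$
$b{\left(L,v \right)} = 12 + L$ ($b{\left(L,v \right)} = L + 12 = 12 + L$)
$Y = 1$ ($Y = \left(12 - -25\right) - 36 = \left(12 + 25\right) - 36 = 37 - 36 = 1$)
$\left(-36 + 231\right) \left(148 + 106\right) + 53 Y = \left(-36 + 231\right) \left(148 + 106\right) + 53 \cdot 1 = 195 \cdot 254 + 53 = 49530 + 53 = 49583$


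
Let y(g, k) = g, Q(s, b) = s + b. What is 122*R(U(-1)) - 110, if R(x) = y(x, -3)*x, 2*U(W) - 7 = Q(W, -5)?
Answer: -159/2 ≈ -79.500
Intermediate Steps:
Q(s, b) = b + s
U(W) = 1 + W/2 (U(W) = 7/2 + (-5 + W)/2 = 7/2 + (-5/2 + W/2) = 1 + W/2)
R(x) = x² (R(x) = x*x = x²)
122*R(U(-1)) - 110 = 122*(1 + (½)*(-1))² - 110 = 122*(1 - ½)² - 110 = 122*(½)² - 110 = 122*(¼) - 110 = 61/2 - 110 = -159/2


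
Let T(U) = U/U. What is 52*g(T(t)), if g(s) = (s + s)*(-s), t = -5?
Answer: -104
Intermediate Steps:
T(U) = 1
g(s) = -2*s² (g(s) = (2*s)*(-s) = -2*s²)
52*g(T(t)) = 52*(-2*1²) = 52*(-2*1) = 52*(-2) = -104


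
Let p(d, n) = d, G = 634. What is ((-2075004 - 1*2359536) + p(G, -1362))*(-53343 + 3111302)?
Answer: -13558702757854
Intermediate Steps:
((-2075004 - 1*2359536) + p(G, -1362))*(-53343 + 3111302) = ((-2075004 - 1*2359536) + 634)*(-53343 + 3111302) = ((-2075004 - 2359536) + 634)*3057959 = (-4434540 + 634)*3057959 = -4433906*3057959 = -13558702757854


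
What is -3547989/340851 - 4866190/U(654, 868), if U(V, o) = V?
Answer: -276827685416/37152759 ≈ -7451.1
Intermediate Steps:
-3547989/340851 - 4866190/U(654, 868) = -3547989/340851 - 4866190/654 = -3547989*1/340851 - 4866190*1/654 = -1182663/113617 - 2433095/327 = -276827685416/37152759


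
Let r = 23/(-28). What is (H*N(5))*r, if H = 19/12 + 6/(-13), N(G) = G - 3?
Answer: -575/312 ≈ -1.8429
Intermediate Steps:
N(G) = -3 + G
r = -23/28 (r = 23*(-1/28) = -23/28 ≈ -0.82143)
H = 175/156 (H = 19*(1/12) + 6*(-1/13) = 19/12 - 6/13 = 175/156 ≈ 1.1218)
(H*N(5))*r = (175*(-3 + 5)/156)*(-23/28) = ((175/156)*2)*(-23/28) = (175/78)*(-23/28) = -575/312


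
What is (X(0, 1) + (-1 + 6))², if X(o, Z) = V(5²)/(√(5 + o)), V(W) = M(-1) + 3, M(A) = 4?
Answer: 174/5 + 14*√5 ≈ 66.105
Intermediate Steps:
V(W) = 7 (V(W) = 4 + 3 = 7)
X(o, Z) = 7/√(5 + o) (X(o, Z) = 7/(√(5 + o)) = 7/√(5 + o))
(X(0, 1) + (-1 + 6))² = (7/√(5 + 0) + (-1 + 6))² = (7/√5 + 5)² = (7*(√5/5) + 5)² = (7*√5/5 + 5)² = (5 + 7*√5/5)²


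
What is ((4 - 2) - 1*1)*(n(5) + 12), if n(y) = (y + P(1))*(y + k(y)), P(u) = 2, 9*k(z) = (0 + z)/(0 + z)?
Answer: 430/9 ≈ 47.778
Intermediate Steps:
k(z) = 1/9 (k(z) = ((0 + z)/(0 + z))/9 = (z/z)/9 = (1/9)*1 = 1/9)
n(y) = (2 + y)*(1/9 + y) (n(y) = (y + 2)*(y + 1/9) = (2 + y)*(1/9 + y))
((4 - 2) - 1*1)*(n(5) + 12) = ((4 - 2) - 1*1)*((2/9 + 5**2 + (19/9)*5) + 12) = (2 - 1)*((2/9 + 25 + 95/9) + 12) = 1*(322/9 + 12) = 1*(430/9) = 430/9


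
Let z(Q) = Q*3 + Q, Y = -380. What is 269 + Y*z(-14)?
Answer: 21549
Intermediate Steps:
z(Q) = 4*Q (z(Q) = 3*Q + Q = 4*Q)
269 + Y*z(-14) = 269 - 1520*(-14) = 269 - 380*(-56) = 269 + 21280 = 21549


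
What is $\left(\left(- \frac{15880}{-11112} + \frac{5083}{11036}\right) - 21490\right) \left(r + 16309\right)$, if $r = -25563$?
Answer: $\frac{1524093680268551}{7664502} \approx 1.9885 \cdot 10^{8}$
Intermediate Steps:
$\left(\left(- \frac{15880}{-11112} + \frac{5083}{11036}\right) - 21490\right) \left(r + 16309\right) = \left(\left(- \frac{15880}{-11112} + \frac{5083}{11036}\right) - 21490\right) \left(-25563 + 16309\right) = \left(\left(\left(-15880\right) \left(- \frac{1}{11112}\right) + 5083 \cdot \frac{1}{11036}\right) - 21490\right) \left(-9254\right) = \left(\left(\frac{1985}{1389} + \frac{5083}{11036}\right) - 21490\right) \left(-9254\right) = \left(\frac{28966747}{15329004} - 21490\right) \left(-9254\right) = \left(- \frac{329391329213}{15329004}\right) \left(-9254\right) = \frac{1524093680268551}{7664502}$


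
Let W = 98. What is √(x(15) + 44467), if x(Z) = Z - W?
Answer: 4*√2774 ≈ 210.68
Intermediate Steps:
x(Z) = -98 + Z (x(Z) = Z - 1*98 = Z - 98 = -98 + Z)
√(x(15) + 44467) = √((-98 + 15) + 44467) = √(-83 + 44467) = √44384 = 4*√2774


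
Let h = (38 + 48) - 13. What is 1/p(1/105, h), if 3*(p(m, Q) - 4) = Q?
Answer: 3/85 ≈ 0.035294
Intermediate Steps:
h = 73 (h = 86 - 13 = 73)
p(m, Q) = 4 + Q/3
1/p(1/105, h) = 1/(4 + (⅓)*73) = 1/(4 + 73/3) = 1/(85/3) = 3/85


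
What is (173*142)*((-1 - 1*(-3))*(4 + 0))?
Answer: 196528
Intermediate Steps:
(173*142)*((-1 - 1*(-3))*(4 + 0)) = 24566*((-1 + 3)*4) = 24566*(2*4) = 24566*8 = 196528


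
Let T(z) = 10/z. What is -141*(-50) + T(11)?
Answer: 77560/11 ≈ 7050.9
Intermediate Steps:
-141*(-50) + T(11) = -141*(-50) + 10/11 = 7050 + 10*(1/11) = 7050 + 10/11 = 77560/11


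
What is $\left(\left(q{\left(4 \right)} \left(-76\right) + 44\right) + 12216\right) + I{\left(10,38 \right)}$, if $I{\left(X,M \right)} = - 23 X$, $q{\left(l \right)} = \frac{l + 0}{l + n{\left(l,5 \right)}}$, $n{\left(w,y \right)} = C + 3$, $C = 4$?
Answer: $\frac{132026}{11} \approx 12002.0$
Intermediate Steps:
$n{\left(w,y \right)} = 7$ ($n{\left(w,y \right)} = 4 + 3 = 7$)
$q{\left(l \right)} = \frac{l}{7 + l}$ ($q{\left(l \right)} = \frac{l + 0}{l + 7} = \frac{l}{7 + l}$)
$\left(\left(q{\left(4 \right)} \left(-76\right) + 44\right) + 12216\right) + I{\left(10,38 \right)} = \left(\left(\frac{4}{7 + 4} \left(-76\right) + 44\right) + 12216\right) - 230 = \left(\left(\frac{4}{11} \left(-76\right) + 44\right) + 12216\right) - 230 = \left(\left(- \frac{304}{11} + 44\right) + 12216\right) - 230 = \left(\frac{180}{11} + 12216\right) - 230 = \frac{134556}{11} - 230 = \frac{132026}{11}$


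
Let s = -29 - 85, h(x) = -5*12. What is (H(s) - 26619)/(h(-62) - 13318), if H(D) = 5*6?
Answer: 26589/13378 ≈ 1.9875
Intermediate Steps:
h(x) = -60
s = -114
H(D) = 30
(H(s) - 26619)/(h(-62) - 13318) = (30 - 26619)/(-60 - 13318) = -26589/(-13378) = -26589*(-1/13378) = 26589/13378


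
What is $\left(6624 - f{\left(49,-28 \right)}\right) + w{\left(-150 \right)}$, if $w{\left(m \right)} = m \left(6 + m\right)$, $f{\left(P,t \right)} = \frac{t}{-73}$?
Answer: $\frac{2060324}{73} \approx 28224.0$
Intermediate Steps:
$f{\left(P,t \right)} = - \frac{t}{73}$ ($f{\left(P,t \right)} = t \left(- \frac{1}{73}\right) = - \frac{t}{73}$)
$\left(6624 - f{\left(49,-28 \right)}\right) + w{\left(-150 \right)} = \left(6624 - \left(- \frac{1}{73}\right) \left(-28\right)\right) - 150 \left(6 - 150\right) = \left(6624 - \frac{28}{73}\right) - -21600 = \left(6624 - \frac{28}{73}\right) + 21600 = \frac{483524}{73} + 21600 = \frac{2060324}{73}$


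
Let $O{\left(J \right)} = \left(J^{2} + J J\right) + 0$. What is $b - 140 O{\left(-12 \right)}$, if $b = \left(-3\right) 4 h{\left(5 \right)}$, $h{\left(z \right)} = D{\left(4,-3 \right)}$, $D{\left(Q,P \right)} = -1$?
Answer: $-40308$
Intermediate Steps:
$h{\left(z \right)} = -1$
$b = 12$ ($b = \left(-3\right) 4 \left(-1\right) = \left(-12\right) \left(-1\right) = 12$)
$O{\left(J \right)} = 2 J^{2}$ ($O{\left(J \right)} = \left(J^{2} + J^{2}\right) + 0 = 2 J^{2} + 0 = 2 J^{2}$)
$b - 140 O{\left(-12 \right)} = 12 - 140 \cdot 2 \left(-12\right)^{2} = 12 - 140 \cdot 2 \cdot 144 = 12 - 40320 = -40308$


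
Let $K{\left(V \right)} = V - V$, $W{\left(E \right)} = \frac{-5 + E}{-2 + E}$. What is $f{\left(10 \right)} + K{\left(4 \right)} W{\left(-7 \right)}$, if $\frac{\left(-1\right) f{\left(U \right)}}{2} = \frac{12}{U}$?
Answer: $- \frac{12}{5} \approx -2.4$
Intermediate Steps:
$W{\left(E \right)} = \frac{-5 + E}{-2 + E}$
$K{\left(V \right)} = 0$
$f{\left(U \right)} = - \frac{24}{U}$ ($f{\left(U \right)} = - 2 \frac{12}{U} = - \frac{24}{U}$)
$f{\left(10 \right)} + K{\left(4 \right)} W{\left(-7 \right)} = - \frac{24}{10} + 0 \frac{-5 - 7}{-2 - 7} = \left(-24\right) \frac{1}{10} + 0 \frac{1}{-9} \left(-12\right) = - \frac{12}{5} + 0 \left(\left(- \frac{1}{9}\right) \left(-12\right)\right) = - \frac{12}{5} + 0 \cdot \frac{4}{3} = - \frac{12}{5} + 0 = - \frac{12}{5}$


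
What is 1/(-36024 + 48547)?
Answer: 1/12523 ≈ 7.9853e-5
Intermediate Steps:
1/(-36024 + 48547) = 1/12523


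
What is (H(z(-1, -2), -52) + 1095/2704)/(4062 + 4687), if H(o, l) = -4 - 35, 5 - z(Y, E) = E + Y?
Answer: -104361/23657296 ≈ -0.0044114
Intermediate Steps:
z(Y, E) = 5 - E - Y (z(Y, E) = 5 - (E + Y) = 5 + (-E - Y) = 5 - E - Y)
H(o, l) = -39
(H(z(-1, -2), -52) + 1095/2704)/(4062 + 4687) = (-39 + 1095/2704)/(4062 + 4687) = (-39 + 1095*(1/2704))/8749 = (-39 + 1095/2704)*(1/8749) = -104361/2704*1/8749 = -104361/23657296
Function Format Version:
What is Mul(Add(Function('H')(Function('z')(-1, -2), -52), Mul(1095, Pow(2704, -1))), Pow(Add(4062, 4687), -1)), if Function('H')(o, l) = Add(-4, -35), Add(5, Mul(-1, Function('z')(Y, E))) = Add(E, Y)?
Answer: Rational(-104361, 23657296) ≈ -0.0044114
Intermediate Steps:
Function('z')(Y, E) = Add(5, Mul(-1, E), Mul(-1, Y)) (Function('z')(Y, E) = Add(5, Mul(-1, Add(E, Y))) = Add(5, Add(Mul(-1, E), Mul(-1, Y))) = Add(5, Mul(-1, E), Mul(-1, Y)))
Function('H')(o, l) = -39
Mul(Add(Function('H')(Function('z')(-1, -2), -52), Mul(1095, Pow(2704, -1))), Pow(Add(4062, 4687), -1)) = Mul(Add(-39, Mul(1095, Pow(2704, -1))), Pow(Add(4062, 4687), -1)) = Mul(Add(-39, Mul(1095, Rational(1, 2704))), Pow(8749, -1)) = Mul(Add(-39, Rational(1095, 2704)), Rational(1, 8749)) = Mul(Rational(-104361, 2704), Rational(1, 8749)) = Rational(-104361, 23657296)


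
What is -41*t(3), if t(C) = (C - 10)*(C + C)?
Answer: 1722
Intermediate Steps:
t(C) = 2*C*(-10 + C) (t(C) = (-10 + C)*(2*C) = 2*C*(-10 + C))
-41*t(3) = -82*3*(-10 + 3) = -82*3*(-7) = -41*(-42) = 1722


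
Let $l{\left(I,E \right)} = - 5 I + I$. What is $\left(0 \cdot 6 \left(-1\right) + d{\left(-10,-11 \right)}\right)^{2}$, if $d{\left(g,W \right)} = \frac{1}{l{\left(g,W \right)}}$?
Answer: $\frac{1}{1600} \approx 0.000625$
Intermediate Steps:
$l{\left(I,E \right)} = - 4 I$
$d{\left(g,W \right)} = - \frac{1}{4 g}$ ($d{\left(g,W \right)} = \frac{1}{\left(-4\right) g} = - \frac{1}{4 g}$)
$\left(0 \cdot 6 \left(-1\right) + d{\left(-10,-11 \right)}\right)^{2} = \left(0 \cdot 6 \left(-1\right) - \frac{1}{4 \left(-10\right)}\right)^{2} = \left(0 \left(-1\right) - - \frac{1}{40}\right)^{2} = \left(0 + \frac{1}{40}\right)^{2} = \left(\frac{1}{40}\right)^{2} = \frac{1}{1600}$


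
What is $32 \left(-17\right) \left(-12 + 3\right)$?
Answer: $4896$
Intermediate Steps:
$32 \left(-17\right) \left(-12 + 3\right) = \left(-544\right) \left(-9\right) = 4896$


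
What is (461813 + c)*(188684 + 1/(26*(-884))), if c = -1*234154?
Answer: 987291757388245/22984 ≈ 4.2956e+10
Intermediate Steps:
c = -234154
(461813 + c)*(188684 + 1/(26*(-884))) = (461813 - 234154)*(188684 + 1/(26*(-884))) = 227659*(188684 + 1/(-22984)) = 227659*(188684 - 1/22984) = 227659*(4336713055/22984) = 987291757388245/22984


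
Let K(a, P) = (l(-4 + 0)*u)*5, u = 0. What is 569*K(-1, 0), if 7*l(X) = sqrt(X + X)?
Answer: 0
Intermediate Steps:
l(X) = sqrt(2)*sqrt(X)/7 (l(X) = sqrt(X + X)/7 = sqrt(2*X)/7 = (sqrt(2)*sqrt(X))/7 = sqrt(2)*sqrt(X)/7)
K(a, P) = 0 (K(a, P) = ((sqrt(2)*sqrt(-4 + 0)/7)*0)*5 = ((sqrt(2)*sqrt(-4)/7)*0)*5 = ((sqrt(2)*(2*I)/7)*0)*5 = ((2*I*sqrt(2)/7)*0)*5 = 0*5 = 0)
569*K(-1, 0) = 569*0 = 0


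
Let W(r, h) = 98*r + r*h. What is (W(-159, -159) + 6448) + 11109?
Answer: 27256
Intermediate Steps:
W(r, h) = 98*r + h*r
(W(-159, -159) + 6448) + 11109 = (-159*(98 - 159) + 6448) + 11109 = (-159*(-61) + 6448) + 11109 = (9699 + 6448) + 11109 = 16147 + 11109 = 27256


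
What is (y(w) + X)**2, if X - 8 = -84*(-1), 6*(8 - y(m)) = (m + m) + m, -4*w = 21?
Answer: 674041/64 ≈ 10532.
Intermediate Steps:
w = -21/4 (w = -1/4*21 = -21/4 ≈ -5.2500)
y(m) = 8 - m/2 (y(m) = 8 - ((m + m) + m)/6 = 8 - (2*m + m)/6 = 8 - m/2)
X = 92 (X = 8 - 84*(-1) = 8 + 84 = 92)
(y(w) + X)**2 = ((8 - 1/2*(-21/4)) + 92)**2 = ((8 + 21/8) + 92)**2 = (85/8 + 92)**2 = (821/8)**2 = 674041/64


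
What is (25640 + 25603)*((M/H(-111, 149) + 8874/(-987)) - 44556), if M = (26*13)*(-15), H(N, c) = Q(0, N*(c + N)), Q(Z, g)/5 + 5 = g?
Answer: -3172802279041440/1389367 ≈ -2.2836e+9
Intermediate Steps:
Q(Z, g) = -25 + 5*g
H(N, c) = -25 + 5*N*(N + c) (H(N, c) = -25 + 5*(N*(c + N)) = -25 + 5*(N*(N + c)) = -25 + 5*N*(N + c))
M = -5070 (M = 338*(-15) = -5070)
(25640 + 25603)*((M/H(-111, 149) + 8874/(-987)) - 44556) = (25640 + 25603)*((-5070/(-25 + 5*(-111)*(-111 + 149)) + 8874/(-987)) - 44556) = 51243*((-5070/(-25 + 5*(-111)*38) + 8874*(-1/987)) - 44556) = 51243*((-5070/(-25 - 21090) - 2958/329) - 44556) = 51243*((-5070/(-21115) - 2958/329) - 44556) = 51243*((-5070*(-1/21115) - 2958/329) - 44556) = 51243*((1014/4223 - 2958/329) - 44556) = 51243*(-12158028/1389367 - 44556) = 51243*(-61916794080/1389367) = -3172802279041440/1389367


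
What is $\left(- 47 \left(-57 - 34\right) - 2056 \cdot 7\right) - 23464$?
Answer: $-33579$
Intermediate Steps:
$\left(- 47 \left(-57 - 34\right) - 2056 \cdot 7\right) - 23464 = \left(\left(-47\right) \left(-91\right) - 14392\right) - 23464 = \left(4277 - 14392\right) - 23464 = -10115 - 23464 = -33579$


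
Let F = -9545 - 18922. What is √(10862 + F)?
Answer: I*√17605 ≈ 132.68*I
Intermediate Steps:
F = -28467
√(10862 + F) = √(10862 - 28467) = √(-17605) = I*√17605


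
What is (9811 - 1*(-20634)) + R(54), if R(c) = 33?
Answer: 30478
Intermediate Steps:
(9811 - 1*(-20634)) + R(54) = (9811 - 1*(-20634)) + 33 = (9811 + 20634) + 33 = 30445 + 33 = 30478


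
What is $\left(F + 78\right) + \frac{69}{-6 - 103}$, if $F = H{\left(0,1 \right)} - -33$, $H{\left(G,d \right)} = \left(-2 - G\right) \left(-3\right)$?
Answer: $\frac{12684}{109} \approx 116.37$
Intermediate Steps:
$H{\left(G,d \right)} = 6 + 3 G$
$F = 39$ ($F = \left(6 + 3 \cdot 0\right) - -33 = \left(6 + 0\right) + 33 = 6 + 33 = 39$)
$\left(F + 78\right) + \frac{69}{-6 - 103} = \left(39 + 78\right) + \frac{69}{-6 - 103} = 117 + \frac{69}{-109} = 117 + 69 \left(- \frac{1}{109}\right) = 117 - \frac{69}{109} = \frac{12684}{109}$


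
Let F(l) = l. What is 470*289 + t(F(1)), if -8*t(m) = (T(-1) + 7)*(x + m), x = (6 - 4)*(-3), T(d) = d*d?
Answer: 135835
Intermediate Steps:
T(d) = d²
x = -6 (x = 2*(-3) = -6)
t(m) = 6 - m (t(m) = -((-1)² + 7)*(-6 + m)/8 = -(1 + 7)*(-6 + m)/8 = -(-6 + m) = -(-48 + 8*m)/8 = 6 - m)
470*289 + t(F(1)) = 470*289 + (6 - 1*1) = 135830 + (6 - 1) = 135830 + 5 = 135835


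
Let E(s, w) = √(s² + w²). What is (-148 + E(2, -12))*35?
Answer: -5180 + 70*√37 ≈ -4754.2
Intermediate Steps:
(-148 + E(2, -12))*35 = (-148 + √(2² + (-12)²))*35 = (-148 + √(4 + 144))*35 = (-148 + √148)*35 = (-148 + 2*√37)*35 = -5180 + 70*√37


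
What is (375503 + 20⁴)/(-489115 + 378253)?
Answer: -178501/36954 ≈ -4.8304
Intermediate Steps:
(375503 + 20⁴)/(-489115 + 378253) = (375503 + 160000)/(-110862) = 535503*(-1/110862) = -178501/36954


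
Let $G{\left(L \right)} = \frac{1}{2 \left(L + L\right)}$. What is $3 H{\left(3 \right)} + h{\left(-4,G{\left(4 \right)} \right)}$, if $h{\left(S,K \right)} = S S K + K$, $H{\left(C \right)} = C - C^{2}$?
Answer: $- \frac{271}{16} \approx -16.938$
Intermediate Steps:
$G{\left(L \right)} = \frac{1}{4 L}$ ($G{\left(L \right)} = \frac{1}{2 \cdot 2 L} = \frac{1}{4 L}$)
$h{\left(S,K \right)} = K + K S^{2}$ ($h{\left(S,K \right)} = S^{2} K + K = K S^{2} + K = K + K S^{2}$)
$3 H{\left(3 \right)} + h{\left(-4,G{\left(4 \right)} \right)} = 3 \cdot 3 \left(1 - 3\right) + \frac{1}{4 \cdot 4} \left(1 + \left(-4\right)^{2}\right) = 3 \cdot 3 \left(1 - 3\right) + \frac{1}{4} \cdot \frac{1}{4} \left(1 + 16\right) = 3 \cdot 3 \left(-2\right) + \frac{1}{16} \cdot 17 = 3 \left(-6\right) + \frac{17}{16} = -18 + \frac{17}{16} = - \frac{271}{16}$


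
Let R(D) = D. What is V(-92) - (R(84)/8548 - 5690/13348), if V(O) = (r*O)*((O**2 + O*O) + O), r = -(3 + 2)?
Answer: 110455538320891/14262338 ≈ 7.7446e+6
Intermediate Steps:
r = -5 (r = -1*5 = -5)
V(O) = -5*O*(O + 2*O**2) (V(O) = (-5*O)*((O**2 + O*O) + O) = (-5*O)*((O**2 + O**2) + O) = (-5*O)*(2*O**2 + O) = (-5*O)*(O + 2*O**2) = -5*O*(O + 2*O**2))
V(-92) - (R(84)/8548 - 5690/13348) = (-92)**2*(-5 - 10*(-92)) - (84/8548 - 5690/13348) = 8464*(-5 + 920) - (84*(1/8548) - 5690*1/13348) = 8464*915 - (21/2137 - 2845/6674) = 7744560 - 1*(-5939611/14262338) = 7744560 + 5939611/14262338 = 110455538320891/14262338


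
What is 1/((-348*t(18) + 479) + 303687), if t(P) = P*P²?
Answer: -1/1725370 ≈ -5.7959e-7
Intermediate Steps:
t(P) = P³
1/((-348*t(18) + 479) + 303687) = 1/((-348*18³ + 479) + 303687) = 1/((-348*5832 + 479) + 303687) = 1/((-2029536 + 479) + 303687) = 1/(-2029057 + 303687) = 1/(-1725370) = -1/1725370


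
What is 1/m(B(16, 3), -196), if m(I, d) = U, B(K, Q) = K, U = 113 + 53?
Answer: 1/166 ≈ 0.0060241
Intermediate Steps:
U = 166
m(I, d) = 166
1/m(B(16, 3), -196) = 1/166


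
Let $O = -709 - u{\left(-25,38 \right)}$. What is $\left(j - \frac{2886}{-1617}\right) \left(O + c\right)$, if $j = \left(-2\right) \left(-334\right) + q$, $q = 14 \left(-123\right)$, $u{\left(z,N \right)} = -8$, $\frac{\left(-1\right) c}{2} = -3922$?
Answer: $- \frac{4051109592}{539} \approx -7.516 \cdot 10^{6}$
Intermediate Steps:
$c = 7844$ ($c = \left(-2\right) \left(-3922\right) = 7844$)
$O = -701$ ($O = -709 - -8 = -709 + 8 = -701$)
$q = -1722$
$j = -1054$ ($j = \left(-2\right) \left(-334\right) - 1722 = 668 - 1722 = -1054$)
$\left(j - \frac{2886}{-1617}\right) \left(O + c\right) = \left(-1054 - \frac{2886}{-1617}\right) \left(-701 + 7844\right) = \left(-1054 - - \frac{962}{539}\right) 7143 = \left(-1054 + \frac{962}{539}\right) 7143 = \left(- \frac{567144}{539}\right) 7143 = - \frac{4051109592}{539}$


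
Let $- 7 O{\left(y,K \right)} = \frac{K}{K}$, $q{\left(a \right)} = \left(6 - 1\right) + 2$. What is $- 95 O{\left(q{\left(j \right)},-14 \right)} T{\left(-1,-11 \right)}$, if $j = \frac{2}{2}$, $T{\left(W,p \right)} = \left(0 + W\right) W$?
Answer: $\frac{95}{7} \approx 13.571$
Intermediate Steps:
$T{\left(W,p \right)} = W^{2}$ ($T{\left(W,p \right)} = W W = W^{2}$)
$j = 1$ ($j = 2 \cdot \frac{1}{2} = 1$)
$q{\left(a \right)} = 7$ ($q{\left(a \right)} = 5 + 2 = 7$)
$O{\left(y,K \right)} = - \frac{1}{7}$ ($O{\left(y,K \right)} = - \frac{K \frac{1}{K}}{7} = \left(- \frac{1}{7}\right) 1 = - \frac{1}{7}$)
$- 95 O{\left(q{\left(j \right)},-14 \right)} T{\left(-1,-11 \right)} = \left(-95\right) \left(- \frac{1}{7}\right) \left(-1\right)^{2} = \frac{95}{7} \cdot 1 = \frac{95}{7}$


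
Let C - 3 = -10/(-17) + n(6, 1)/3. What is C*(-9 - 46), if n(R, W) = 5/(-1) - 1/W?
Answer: -1485/17 ≈ -87.353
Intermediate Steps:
n(R, W) = -5 - 1/W (n(R, W) = 5*(-1) - 1/W = -5 - 1/W)
C = 27/17 (C = 3 + (-10/(-17) + (-5 - 1/1)/3) = 3 + (-10*(-1/17) + (-5 - 1*1)*(⅓)) = 3 + (10/17 + (-5 - 1)*(⅓)) = 3 + (10/17 - 6*⅓) = 3 + (10/17 - 2) = 3 - 24/17 = 27/17 ≈ 1.5882)
C*(-9 - 46) = 27*(-9 - 46)/17 = (27/17)*(-55) = -1485/17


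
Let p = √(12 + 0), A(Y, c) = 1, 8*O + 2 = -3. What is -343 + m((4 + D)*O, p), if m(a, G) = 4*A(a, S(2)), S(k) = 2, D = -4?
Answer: -339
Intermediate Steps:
O = -5/8 (O = -¼ + (⅛)*(-3) = -¼ - 3/8 = -5/8 ≈ -0.62500)
p = 2*√3 (p = √12 = 2*√3 ≈ 3.4641)
m(a, G) = 4 (m(a, G) = 4*1 = 4)
-343 + m((4 + D)*O, p) = -343 + 4 = -339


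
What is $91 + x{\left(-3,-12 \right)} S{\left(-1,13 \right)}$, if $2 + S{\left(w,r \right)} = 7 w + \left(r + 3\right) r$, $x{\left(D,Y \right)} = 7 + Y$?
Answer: $-904$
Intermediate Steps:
$S{\left(w,r \right)} = -2 + 7 w + r \left(3 + r\right)$ ($S{\left(w,r \right)} = -2 + \left(7 w + \left(r + 3\right) r\right) = -2 + \left(7 w + \left(3 + r\right) r\right) = -2 + \left(7 w + r \left(3 + r\right)\right) = -2 + 7 w + r \left(3 + r\right)$)
$91 + x{\left(-3,-12 \right)} S{\left(-1,13 \right)} = 91 + \left(7 - 12\right) \left(-2 + 13^{2} + 3 \cdot 13 + 7 \left(-1\right)\right) = 91 - 5 \left(-2 + 169 + 39 - 7\right) = 91 - 995 = -904$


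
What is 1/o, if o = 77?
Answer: 1/77 ≈ 0.012987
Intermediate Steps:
1/o = 1/77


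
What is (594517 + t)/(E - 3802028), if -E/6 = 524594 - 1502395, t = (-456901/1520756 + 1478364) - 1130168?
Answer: 1433635994127/3140023532168 ≈ 0.45657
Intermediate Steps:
t = 529520699275/1520756 (t = (-456901*1/1520756 + 1478364) - 1130168 = (-456901/1520756 + 1478364) - 1130168 = 2248230466283/1520756 - 1130168 = 529520699275/1520756 ≈ 3.4820e+5)
E = 5866806 (E = -6*(524594 - 1502395) = -6*(-977801) = 5866806)
(594517 + t)/(E - 3802028) = (594517 + 529520699275/1520756)/(5866806 - 3802028) = (1433635994127/1520756)/2064778 = (1433635994127/1520756)*(1/2064778) = 1433635994127/3140023532168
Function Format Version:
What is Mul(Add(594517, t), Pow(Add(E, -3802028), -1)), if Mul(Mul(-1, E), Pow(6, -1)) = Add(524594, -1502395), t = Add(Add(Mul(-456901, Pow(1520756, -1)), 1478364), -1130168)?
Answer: Rational(1433635994127, 3140023532168) ≈ 0.45657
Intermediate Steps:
t = Rational(529520699275, 1520756) (t = Add(Add(Mul(-456901, Rational(1, 1520756)), 1478364), -1130168) = Add(Add(Rational(-456901, 1520756), 1478364), -1130168) = Add(Rational(2248230466283, 1520756), -1130168) = Rational(529520699275, 1520756) ≈ 3.4820e+5)
E = 5866806 (E = Mul(-6, Add(524594, -1502395)) = Mul(-6, -977801) = 5866806)
Mul(Add(594517, t), Pow(Add(E, -3802028), -1)) = Mul(Add(594517, Rational(529520699275, 1520756)), Pow(Add(5866806, -3802028), -1)) = Mul(Rational(1433635994127, 1520756), Pow(2064778, -1)) = Mul(Rational(1433635994127, 1520756), Rational(1, 2064778)) = Rational(1433635994127, 3140023532168)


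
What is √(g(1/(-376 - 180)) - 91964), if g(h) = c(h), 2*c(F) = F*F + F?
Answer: I*√113717533526/1112 ≈ 303.26*I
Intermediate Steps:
c(F) = F/2 + F²/2 (c(F) = (F*F + F)/2 = (F² + F)/2 = (F + F²)/2 = F/2 + F²/2)
g(h) = h*(1 + h)/2
√(g(1/(-376 - 180)) - 91964) = √((1 + 1/(-376 - 180))/(2*(-376 - 180)) - 91964) = √((½)*(1 + 1/(-556))/(-556) - 91964) = √((½)*(-1/556)*(1 - 1/556) - 91964) = √((½)*(-1/556)*(555/556) - 91964) = √(-555/618272 - 91964) = √(-56858766763/618272) = I*√113717533526/1112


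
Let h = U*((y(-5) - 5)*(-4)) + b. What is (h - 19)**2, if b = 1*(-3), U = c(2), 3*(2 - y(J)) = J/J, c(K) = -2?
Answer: 21316/9 ≈ 2368.4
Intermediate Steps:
y(J) = 5/3 (y(J) = 2 - J/(3*J) = 2 - 1/3*1 = 2 - 1/3 = 5/3)
U = -2
b = -3
h = -89/3 (h = -2*(5/3 - 5)*(-4) - 3 = -(-20)*(-4)/3 - 3 = -2*40/3 - 3 = -80/3 - 3 = -89/3 ≈ -29.667)
(h - 19)**2 = (-89/3 - 19)**2 = (-146/3)**2 = 21316/9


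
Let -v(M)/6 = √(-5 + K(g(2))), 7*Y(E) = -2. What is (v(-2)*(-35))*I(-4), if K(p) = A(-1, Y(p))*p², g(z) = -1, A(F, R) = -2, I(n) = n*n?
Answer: 3360*I*√7 ≈ 8889.7*I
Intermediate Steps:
I(n) = n²
Y(E) = -2/7 (Y(E) = (⅐)*(-2) = -2/7)
K(p) = -2*p²
v(M) = -6*I*√7 (v(M) = -6*√(-5 - 2*(-1)²) = -6*√(-5 - 2*1) = -6*√(-5 - 2) = -6*I*√7)
(v(-2)*(-35))*I(-4) = (-6*I*√7*(-35))*(-4)² = (210*I*√7)*16 = 3360*I*√7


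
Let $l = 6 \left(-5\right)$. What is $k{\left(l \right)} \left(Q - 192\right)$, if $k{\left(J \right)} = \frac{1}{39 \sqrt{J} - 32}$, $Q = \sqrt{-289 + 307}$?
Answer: $\frac{192 - 3 \sqrt{2}}{32 - 39 i \sqrt{30}} \approx 0.12878 + 0.85967 i$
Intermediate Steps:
$l = -30$
$Q = 3 \sqrt{2}$ ($Q = \sqrt{18} = 3 \sqrt{2} \approx 4.2426$)
$k{\left(J \right)} = \frac{1}{-32 + 39 \sqrt{J}}$
$k{\left(l \right)} \left(Q - 192\right) = \frac{3 \sqrt{2} - 192}{-32 + 39 \sqrt{-30}} = \frac{-192 + 3 \sqrt{2}}{-32 + 39 i \sqrt{30}}$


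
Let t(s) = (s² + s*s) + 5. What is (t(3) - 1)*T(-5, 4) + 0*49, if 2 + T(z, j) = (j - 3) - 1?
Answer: -44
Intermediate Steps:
T(z, j) = -6 + j (T(z, j) = -2 + ((j - 3) - 1) = -2 + ((-3 + j) - 1) = -2 + (-4 + j) = -6 + j)
t(s) = 5 + 2*s² (t(s) = (s² + s²) + 5 = 2*s² + 5 = 5 + 2*s²)
(t(3) - 1)*T(-5, 4) + 0*49 = ((5 + 2*3²) - 1)*(-6 + 4) + 0*49 = ((5 + 2*9) - 1)*(-2) + 0 = ((5 + 18) - 1)*(-2) + 0 = (23 - 1)*(-2) + 0 = 22*(-2) + 0 = -44 + 0 = -44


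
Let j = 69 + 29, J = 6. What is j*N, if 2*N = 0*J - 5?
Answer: -245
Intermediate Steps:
j = 98
N = -5/2 (N = (0*6 - 5)/2 = (0 - 5)/2 = (½)*(-5) = -5/2 ≈ -2.5000)
j*N = 98*(-5/2) = -245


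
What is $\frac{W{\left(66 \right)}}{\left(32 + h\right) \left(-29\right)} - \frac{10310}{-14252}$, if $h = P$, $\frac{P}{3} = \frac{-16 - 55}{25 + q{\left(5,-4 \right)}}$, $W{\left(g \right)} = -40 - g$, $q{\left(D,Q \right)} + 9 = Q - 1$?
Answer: $\frac{29088721}{28724906} \approx 1.0127$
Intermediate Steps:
$q{\left(D,Q \right)} = -10 + Q$ ($q{\left(D,Q \right)} = -9 + \left(Q - 1\right) = -9 + \left(-1 + Q\right) = -10 + Q$)
$P = - \frac{213}{11}$ ($P = 3 \frac{-16 - 55}{25 - 14} = 3 \left(- \frac{71}{25 - 14}\right) = 3 \left(- \frac{71}{11}\right) = - \frac{213}{11} \approx -19.364$)
$h = - \frac{213}{11} \approx -19.364$
$\frac{W{\left(66 \right)}}{\left(32 + h\right) \left(-29\right)} - \frac{10310}{-14252} = \frac{-40 - 66}{\left(32 - \frac{213}{11}\right) \left(-29\right)} - \frac{10310}{-14252} = \frac{-40 - 66}{\frac{139}{11} \left(-29\right)} - - \frac{5155}{7126} = - \frac{106}{- \frac{4031}{11}} + \frac{5155}{7126} = \left(-106\right) \left(- \frac{11}{4031}\right) + \frac{5155}{7126} = \frac{1166}{4031} + \frac{5155}{7126} = \frac{29088721}{28724906}$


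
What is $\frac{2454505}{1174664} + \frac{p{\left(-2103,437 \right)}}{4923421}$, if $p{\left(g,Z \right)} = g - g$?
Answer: $\frac{2454505}{1174664} \approx 2.0895$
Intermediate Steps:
$p{\left(g,Z \right)} = 0$
$\frac{2454505}{1174664} + \frac{p{\left(-2103,437 \right)}}{4923421} = \frac{2454505}{1174664} + \frac{0}{4923421} = 2454505 \cdot \frac{1}{1174664} + 0 \cdot \frac{1}{4923421} = \frac{2454505}{1174664} + 0 = \frac{2454505}{1174664}$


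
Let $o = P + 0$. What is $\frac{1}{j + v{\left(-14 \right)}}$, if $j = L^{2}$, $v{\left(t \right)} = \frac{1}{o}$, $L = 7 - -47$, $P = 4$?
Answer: $\frac{4}{11665} \approx 0.00034291$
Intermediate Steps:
$L = 54$ ($L = 7 + 47 = 54$)
$o = 4$ ($o = 4 + 0 = 4$)
$v{\left(t \right)} = \frac{1}{4}$
$j = 2916$ ($j = 54^{2} = 2916$)
$\frac{1}{j + v{\left(-14 \right)}} = \frac{1}{2916 + \frac{1}{4}} = \frac{1}{\frac{11665}{4}} = \frac{4}{11665}$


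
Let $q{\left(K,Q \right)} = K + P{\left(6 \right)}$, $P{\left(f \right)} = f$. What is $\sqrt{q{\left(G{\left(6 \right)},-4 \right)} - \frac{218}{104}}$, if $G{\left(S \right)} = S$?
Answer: $\frac{\sqrt{6695}}{26} \approx 3.147$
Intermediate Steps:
$q{\left(K,Q \right)} = 6 + K$ ($q{\left(K,Q \right)} = K + 6 = 6 + K$)
$\sqrt{q{\left(G{\left(6 \right)},-4 \right)} - \frac{218}{104}} = \sqrt{\left(6 + 6\right) - \frac{218}{104}} = \sqrt{12 - \frac{109}{52}} = \sqrt{\frac{515}{52}} = \frac{\sqrt{6695}}{26}$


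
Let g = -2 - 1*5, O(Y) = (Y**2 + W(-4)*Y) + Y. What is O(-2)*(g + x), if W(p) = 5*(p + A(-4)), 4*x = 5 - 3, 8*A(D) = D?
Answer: -611/2 ≈ -305.50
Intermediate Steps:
A(D) = D/8
x = 1/2 (x = (5 - 3)/4 = (1/4)*2 = 1/2 ≈ 0.50000)
W(p) = -5/2 + 5*p (W(p) = 5*(p + (1/8)*(-4)) = 5*(p - 1/2) = 5*(-1/2 + p) = -5/2 + 5*p)
O(Y) = Y**2 - 43*Y/2 (O(Y) = (Y**2 + (-5/2 + 5*(-4))*Y) + Y = (Y**2 + (-5/2 - 20)*Y) + Y = (Y**2 - 45*Y/2) + Y = Y**2 - 43*Y/2)
g = -7 (g = -2 - 5 = -7)
O(-2)*(g + x) = ((1/2)*(-2)*(-43 + 2*(-2)))*(-7 + 1/2) = ((1/2)*(-2)*(-43 - 4))*(-13/2) = ((1/2)*(-2)*(-47))*(-13/2) = 47*(-13/2) = -611/2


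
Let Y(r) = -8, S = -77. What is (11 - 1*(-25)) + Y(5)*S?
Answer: 652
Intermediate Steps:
(11 - 1*(-25)) + Y(5)*S = (11 - 1*(-25)) - 8*(-77) = (11 + 25) + 616 = 36 + 616 = 652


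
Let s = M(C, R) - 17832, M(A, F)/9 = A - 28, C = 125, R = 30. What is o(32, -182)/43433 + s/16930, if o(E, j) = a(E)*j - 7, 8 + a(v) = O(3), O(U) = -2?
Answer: -705886157/735320690 ≈ -0.95997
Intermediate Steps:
a(v) = -10 (a(v) = -8 - 2 = -10)
M(A, F) = -252 + 9*A (M(A, F) = 9*(A - 28) = 9*(-28 + A) = -252 + 9*A)
o(E, j) = -7 - 10*j (o(E, j) = -10*j - 7 = -7 - 10*j)
s = -16959 (s = (-252 + 9*125) - 17832 = (-252 + 1125) - 17832 = 873 - 17832 = -16959)
o(32, -182)/43433 + s/16930 = (-7 - 10*(-182))/43433 - 16959/16930 = (-7 + 1820)*(1/43433) - 16959*1/16930 = 1813*(1/43433) - 16959/16930 = 1813/43433 - 16959/16930 = -705886157/735320690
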